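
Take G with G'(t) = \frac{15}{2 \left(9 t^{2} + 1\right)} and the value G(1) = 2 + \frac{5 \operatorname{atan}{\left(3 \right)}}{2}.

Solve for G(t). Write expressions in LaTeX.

For G(t) to be correct, d/dt[G] must agree with the stated G'(t) identically.
A general antiderivative is \frac{5 \operatorname{atan}{\left(3 t \right)}}{2} + C.
The condition gives C = 2 + \frac{5 \operatorname{atan}{\left(3 \right)}}{2} - (\frac{5 \operatorname{atan}{\left(3 \right)}}{2}) = 2.
So G(t) = \frac{5 \operatorname{atan}{\left(3 t \right)}}{2} + 2.
Check: d/dt[\frac{5 \operatorname{atan}{\left(3 t \right)}}{2} + 2] = \frac{15}{18 t^{2} + 2}, which equals G'(t).

G(t) = \frac{5 \operatorname{atan}{\left(3 t \right)}}{2} + 2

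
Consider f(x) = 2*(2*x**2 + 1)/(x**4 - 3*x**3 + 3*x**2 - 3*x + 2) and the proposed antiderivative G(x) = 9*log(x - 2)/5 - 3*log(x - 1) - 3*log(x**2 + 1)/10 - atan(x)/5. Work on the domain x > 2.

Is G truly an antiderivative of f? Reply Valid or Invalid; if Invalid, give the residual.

d/dx[G] = (-9*x**3 + 29*x**2 - 9*x + 19)/(5*x**4 - 15*x**3 + 15*x**2 - 15*x + 10)
d/dx[G] - f(x) = -9/(5*x - 10) != 0.

Invalid: d/dx[G] - f = -9/(5*x - 10), which is not 0.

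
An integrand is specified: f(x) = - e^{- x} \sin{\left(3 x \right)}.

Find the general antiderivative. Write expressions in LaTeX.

F(x) = \frac{\left(\sin{\left(3 x \right)} + 3 \cos{\left(3 x \right)}\right) e^{- x}}{10} + C

Any candidate F(x) must reproduce f(x) exactly when differentiated.
Check: d/dx[\frac{\left(\sin{\left(3 x \right)} + 3 \cos{\left(3 x \right)}\right) e^{- x}}{10}] = - e^{- x} \sin{\left(3 x \right)} = f(x).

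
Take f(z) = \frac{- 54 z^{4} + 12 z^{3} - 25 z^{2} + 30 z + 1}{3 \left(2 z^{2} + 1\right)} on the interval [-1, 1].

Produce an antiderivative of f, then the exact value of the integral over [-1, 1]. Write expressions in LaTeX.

An antiderivative F(z) passes only if d/dz[F] lands on f(z) exactly.
F(z) = - \frac{9 z^{3} - 3 z^{2} - z - 6 \log{\left(3 z^{2} + \frac{3}{2} \right)}}{3} is an antiderivative of f.
Check: d/dz[- \frac{9 z^{3} - 3 z^{2} - z - 6 \log{\left(3 z^{2} + \frac{3}{2} \right)}}{3}] = \frac{- 54 z^{4} + 12 z^{3} - 25 z^{2} + 30 z + 1}{6 z^{2} + 3}, which equals f(z).
F(1) = - \frac{5}{3} + 2 \log{\left(\frac{9}{2} \right)}; F(-1) = 2 \log{\left(\frac{9}{2} \right)} + \frac{11}{3}.
Integral = F(1) - F(-1) = - \frac{16}{3}.

Antiderivative: F(z) = - \frac{9 z^{3} - 3 z^{2} - z - 6 \log{\left(3 z^{2} + \frac{3}{2} \right)}}{3}; value = - \frac{16}{3}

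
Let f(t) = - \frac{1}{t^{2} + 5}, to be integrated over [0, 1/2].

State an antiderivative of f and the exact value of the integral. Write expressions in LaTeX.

Antiderivative: F(t) = - \frac{\sqrt{5} \operatorname{atan}{\left(\frac{\sqrt{5} t}{5} \right)}}{5}; value = - \frac{\sqrt{5} \operatorname{atan}{\left(\frac{\sqrt{5}}{10} \right)}}{5}

Differentiate the proposed F(t) back; it has to land on f(t) exactly.
F(t) = - \frac{\sqrt{5} \operatorname{atan}{\left(\frac{\sqrt{5} t}{5} \right)}}{5} is an antiderivative of f.
Check: d/dt[- \frac{\sqrt{5} \operatorname{atan}{\left(\frac{\sqrt{5} t}{5} \right)}}{5}] = - \frac{1}{t^{2} + 5} = f(t).
F(1/2) = - \frac{\sqrt{5} \operatorname{atan}{\left(\frac{\sqrt{5}}{10} \right)}}{5}; F(0) = 0.
Integral = F(1/2) - F(0) = - \frac{\sqrt{5} \operatorname{atan}{\left(\frac{\sqrt{5}}{10} \right)}}{5}.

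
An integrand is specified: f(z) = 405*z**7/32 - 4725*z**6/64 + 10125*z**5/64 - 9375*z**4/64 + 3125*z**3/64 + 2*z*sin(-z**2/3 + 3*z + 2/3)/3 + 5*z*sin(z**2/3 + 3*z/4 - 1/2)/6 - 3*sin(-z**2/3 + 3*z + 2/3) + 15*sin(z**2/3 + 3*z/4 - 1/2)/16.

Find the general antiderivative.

F(z) = 405*z**8/256 - 675*z**7/64 + 3375*z**6/128 - 1875*z**5/64 + 3125*z**4/256 + cos(-z**2/3 + 3*z + 2/3) - 5*cos(z**2/3 + 3*z/4 - 1/2)/4 + C

Integrate term by term and add the pieces.
Check: d/dz[405*z**8/256 - 675*z**7/64 + 3375*z**6/128 - 1875*z**5/64 + 3125*z**4/256 + cos(-z**2/3 + 3*z + 2/3) - 5*cos(z**2/3 + 3*z/4 - 1/2)/4] = 405*z**7/32 - 4725*z**6/64 + 10125*z**5/64 - 9375*z**4/64 + 3125*z**3/64 + 2*z*sin(-z**2/3 + 3*z + 2/3)/3 + 5*z*sin(z**2/3 + 3*z/4 - 1/2)/6 - 3*sin(-z**2/3 + 3*z + 2/3) + 15*sin(z**2/3 + 3*z/4 - 1/2)/16 = f(z).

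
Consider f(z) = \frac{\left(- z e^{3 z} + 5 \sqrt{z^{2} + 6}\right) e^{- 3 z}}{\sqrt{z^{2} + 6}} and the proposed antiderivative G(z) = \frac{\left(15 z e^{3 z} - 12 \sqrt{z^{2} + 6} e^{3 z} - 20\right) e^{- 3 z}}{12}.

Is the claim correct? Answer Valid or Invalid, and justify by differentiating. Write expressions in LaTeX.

d/dz[G] = \frac{\left(- 4 z e^{3 z} + 5 \sqrt{z^{2} + 6} e^{3 z} + 20 \sqrt{z^{2} + 6}\right) e^{- 3 z}}{4 \sqrt{z^{2} + 6}}
d/dz[G] - f(z) = \frac{5}{4} != 0.

Invalid: d/dz[G] - f = \frac{5}{4}, which is not 0.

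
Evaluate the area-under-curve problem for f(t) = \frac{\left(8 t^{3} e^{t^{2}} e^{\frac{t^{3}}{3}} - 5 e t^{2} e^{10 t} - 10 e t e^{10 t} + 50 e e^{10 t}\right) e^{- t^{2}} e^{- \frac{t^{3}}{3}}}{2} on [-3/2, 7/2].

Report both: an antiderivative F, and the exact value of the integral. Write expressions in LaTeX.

Antiderivative: F(t) = \frac{2 t^{4} + 5 e e^{10 t} e^{- t^{2}} e^{- \frac{t^{3}}{3}} + 2}{2}; value = - \frac{5}{2 e^{\frac{121}{8}}} + 145 + \frac{5 e^{\frac{227}{24}}}{2}

A first test for any F(t): its t-derivative must equal f(t) identically.
F(t) = \frac{2 t^{4} + 5 e e^{10 t} e^{- t^{2}} e^{- \frac{t^{3}}{3}} + 2}{2} is an antiderivative of f.
Check: d/dt[\frac{2 t^{4} + 5 e e^{10 t} e^{- t^{2}} e^{- \frac{t^{3}}{3}} + 2}{2}] = \frac{\left(8 t^{3} e^{t^{2}} e^{\frac{t^{3}}{3}} - 5 e t^{2} e^{10 t} - 10 e t e^{10 t} + 50 e e^{10 t}\right) e^{- t^{2}} e^{- \frac{t^{3}}{3}}}{2} = f(t).
F(7/2) = \frac{2417}{16} + \frac{5 e^{\frac{227}{24}}}{2}; F(-3/2) = \frac{5}{2 e^{\frac{121}{8}}} + \frac{97}{16}.
Integral = F(7/2) - F(-3/2) = - \frac{5}{2 e^{\frac{121}{8}}} + 145 + \frac{5 e^{\frac{227}{24}}}{2}.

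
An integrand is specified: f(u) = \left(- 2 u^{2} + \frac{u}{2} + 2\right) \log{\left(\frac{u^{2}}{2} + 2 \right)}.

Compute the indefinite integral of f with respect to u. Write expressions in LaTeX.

F(u) = - \frac{24 u^{3} \log{\left(\frac{u^{2}}{2} + 2 \right)} - 16 u^{3} - 9 u^{2} \log{\left(\frac{u^{2}}{2} + 2 \right)} + 9 u^{2} - 72 u \log{\left(\frac{u^{2}}{2} + 2 \right)} + 336 u - 36 \log{\left(u^{2} + 4 \right)} - 672 \operatorname{atan}{\left(\frac{u}{2} \right)}}{36} + C

Whatever form F(u) takes, F'(u) = f(u) is non-negotiable.
Check: d/du[- \frac{24 u^{3} \log{\left(\frac{u^{2}}{2} + 2 \right)} - 16 u^{3} - 9 u^{2} \log{\left(\frac{u^{2}}{2} + 2 \right)} + 9 u^{2} - 72 u \log{\left(\frac{u^{2}}{2} + 2 \right)} + 336 u - 36 \log{\left(u^{2} + 4 \right)} - 672 \operatorname{atan}{\left(\frac{u}{2} \right)}}{36}] = - 2 u^{2} \log{\left(\frac{u^{2}}{2} + 2 \right)} + \frac{u \log{\left(\frac{u^{2}}{2} + 2 \right)}}{2} + 2 \log{\left(\frac{u^{2}}{2} + 2 \right)}, which equals f(u).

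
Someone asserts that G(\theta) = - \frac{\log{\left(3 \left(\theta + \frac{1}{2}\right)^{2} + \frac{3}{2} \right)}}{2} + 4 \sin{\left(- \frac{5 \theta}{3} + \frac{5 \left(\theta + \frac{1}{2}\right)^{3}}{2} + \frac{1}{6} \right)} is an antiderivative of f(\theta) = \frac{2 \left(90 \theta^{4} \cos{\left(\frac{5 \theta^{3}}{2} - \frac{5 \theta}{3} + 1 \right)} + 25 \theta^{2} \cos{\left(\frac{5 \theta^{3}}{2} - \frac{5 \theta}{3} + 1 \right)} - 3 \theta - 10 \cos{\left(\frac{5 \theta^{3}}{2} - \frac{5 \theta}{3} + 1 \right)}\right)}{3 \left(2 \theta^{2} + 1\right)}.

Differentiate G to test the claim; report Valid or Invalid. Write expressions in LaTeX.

d/d\theta[G] = \frac{720 \theta^{4} \cos{\left(\frac{5 \theta^{3}}{2} + \frac{15 \theta^{2}}{4} + \frac{5 \theta}{24} + \frac{23}{48} \right)} + 1440 \theta^{3} \cos{\left(\frac{5 \theta^{3}}{2} + \frac{15 \theta^{2}}{4} + \frac{5 \theta}{24} + \frac{23}{48} \right)} + 1280 \theta^{2} \cos{\left(\frac{5 \theta^{3}}{2} + \frac{15 \theta^{2}}{4} + \frac{5 \theta}{24} + \frac{23}{48} \right)} + 560 \theta \cos{\left(\frac{5 \theta^{3}}{2} + \frac{15 \theta^{2}}{4} + \frac{5 \theta}{24} + \frac{23}{48} \right)} - 24 \theta + 15 \cos{\left(\frac{5 \theta^{3}}{2} + \frac{15 \theta^{2}}{4} + \frac{5 \theta}{24} + \frac{23}{48} \right)} - 12}{24 \theta^{2} + 24 \theta + 18}
d/d\theta[G] - f(\theta) = \frac{- 1440 \theta^{6} \cos{\left(\frac{5 \theta^{3}}{2} - \frac{5 \theta}{3} + 1 \right)} + 1440 \theta^{6} \cos{\left(\frac{5 \theta^{3}}{2} + \frac{15 \theta^{2}}{4} + \frac{5 \theta}{24} + \frac{23}{48} \right)} - 1440 \theta^{5} \cos{\left(\frac{5 \theta^{3}}{2} - \frac{5 \theta}{3} + 1 \right)} + 2880 \theta^{5} \cos{\left(\frac{5 \theta^{3}}{2} + \frac{15 \theta^{2}}{4} + \frac{5 \theta}{24} + \frac{23}{48} \right)} - 1480 \theta^{4} \cos{\left(\frac{5 \theta^{3}}{2} - \frac{5 \theta}{3} + 1 \right)} + 3280 \theta^{4} \cos{\left(\frac{5 \theta^{3}}{2} + \frac{15 \theta^{2}}{4} + \frac{5 \theta}{24} + \frac{23}{48} \right)} - 400 \theta^{3} \cos{\left(\frac{5 \theta^{3}}{2} - \frac{5 \theta}{3} + 1 \right)} + 2560 \theta^{3} \cos{\left(\frac{5 \theta^{3}}{2} + \frac{15 \theta^{2}}{4} + \frac{5 \theta}{24} + \frac{23}{48} \right)} - 140 \theta^{2} \cos{\left(\frac{5 \theta^{3}}{2} - \frac{5 \theta}{3} + 1 \right)} + 1310 \theta^{2} \cos{\left(\frac{5 \theta^{3}}{2} + \frac{15 \theta^{2}}{4} + \frac{5 \theta}{24} + \frac{23}{48} \right)} + 24 \theta^{2} + 160 \theta \cos{\left(\frac{5 \theta^{3}}{2} - \frac{5 \theta}{3} + 1 \right)} + 560 \theta \cos{\left(\frac{5 \theta^{3}}{2} + \frac{15 \theta^{2}}{4} + \frac{5 \theta}{24} + \frac{23}{48} \right)} + 12 \theta + 120 \cos{\left(\frac{5 \theta^{3}}{2} - \frac{5 \theta}{3} + 1 \right)} + 15 \cos{\left(\frac{5 \theta^{3}}{2} + \frac{15 \theta^{2}}{4} + \frac{5 \theta}{24} + \frac{23}{48} \right)} - 12}{48 \theta^{4} + 48 \theta^{3} + 60 \theta^{2} + 24 \theta + 18} != 0.

Invalid: d/d\theta[G] - f = \frac{- 1440 \theta^{6} \cos{\left(\frac{5 \theta^{3}}{2} - \frac{5 \theta}{3} + 1 \right)} + 1440 \theta^{6} \cos{\left(\frac{5 \theta^{3}}{2} + \frac{15 \theta^{2}}{4} + \frac{5 \theta}{24} + \frac{23}{48} \right)} - 1440 \theta^{5} \cos{\left(\frac{5 \theta^{3}}{2} - \frac{5 \theta}{3} + 1 \right)} + 2880 \theta^{5} \cos{\left(\frac{5 \theta^{3}}{2} + \frac{15 \theta^{2}}{4} + \frac{5 \theta}{24} + \frac{23}{48} \right)} - 1480 \theta^{4} \cos{\left(\frac{5 \theta^{3}}{2} - \frac{5 \theta}{3} + 1 \right)} + 3280 \theta^{4} \cos{\left(\frac{5 \theta^{3}}{2} + \frac{15 \theta^{2}}{4} + \frac{5 \theta}{24} + \frac{23}{48} \right)} - 400 \theta^{3} \cos{\left(\frac{5 \theta^{3}}{2} - \frac{5 \theta}{3} + 1 \right)} + 2560 \theta^{3} \cos{\left(\frac{5 \theta^{3}}{2} + \frac{15 \theta^{2}}{4} + \frac{5 \theta}{24} + \frac{23}{48} \right)} - 140 \theta^{2} \cos{\left(\frac{5 \theta^{3}}{2} - \frac{5 \theta}{3} + 1 \right)} + 1310 \theta^{2} \cos{\left(\frac{5 \theta^{3}}{2} + \frac{15 \theta^{2}}{4} + \frac{5 \theta}{24} + \frac{23}{48} \right)} + 24 \theta^{2} + 160 \theta \cos{\left(\frac{5 \theta^{3}}{2} - \frac{5 \theta}{3} + 1 \right)} + 560 \theta \cos{\left(\frac{5 \theta^{3}}{2} + \frac{15 \theta^{2}}{4} + \frac{5 \theta}{24} + \frac{23}{48} \right)} + 12 \theta + 120 \cos{\left(\frac{5 \theta^{3}}{2} - \frac{5 \theta}{3} + 1 \right)} + 15 \cos{\left(\frac{5 \theta^{3}}{2} + \frac{15 \theta^{2}}{4} + \frac{5 \theta}{24} + \frac{23}{48} \right)} - 12}{48 \theta^{4} + 48 \theta^{3} + 60 \theta^{2} + 24 \theta + 18}, which is not 0.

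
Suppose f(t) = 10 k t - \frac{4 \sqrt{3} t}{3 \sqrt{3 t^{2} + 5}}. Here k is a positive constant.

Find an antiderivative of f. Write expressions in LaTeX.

Integrate term by term and add the pieces.
Check: d/dt[\frac{\sqrt{3} \left(15 \sqrt{3} k t^{2} - 4 \sqrt{3 t^{2} + 5}\right)}{9}] = \frac{30 k t \sqrt{3 t^{2} + 5} - 4 \sqrt{3} t}{3 \sqrt{3 t^{2} + 5}}, which equals f(t).

An antiderivative is F(t) = \frac{\sqrt{3} \left(15 \sqrt{3} k t^{2} - 4 \sqrt{3 t^{2} + 5}\right)}{9}.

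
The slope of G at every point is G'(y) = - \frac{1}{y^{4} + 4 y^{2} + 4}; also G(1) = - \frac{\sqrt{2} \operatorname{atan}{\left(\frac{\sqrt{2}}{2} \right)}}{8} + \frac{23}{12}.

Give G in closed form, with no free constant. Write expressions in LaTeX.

G(y) = - \frac{\sqrt{2} y^{2} \operatorname{atan}{\left(\frac{\sqrt{2} y}{2} \right)} - 16 y^{2} + 2 y + 2 \sqrt{2} \operatorname{atan}{\left(\frac{\sqrt{2} y}{2} \right)} - 32}{8 \left(y^{2} + 2\right)}

For G(y) to be correct, d/dy[G] must agree with the stated G'(y) identically.
A general antiderivative is - \frac{y}{4 y^{2} + 8} - \frac{\sqrt{2} \operatorname{atan}{\left(\frac{\sqrt{2} y}{2} \right)}}{8} + C.
The condition gives C = - \frac{\sqrt{2} \operatorname{atan}{\left(\frac{\sqrt{2}}{2} \right)}}{8} + \frac{23}{12} - (- \frac{\sqrt{2} \operatorname{atan}{\left(\frac{\sqrt{2}}{2} \right)}}{8} - \frac{1}{12}) = 2.
So G(y) = - \frac{\sqrt{2} y^{2} \operatorname{atan}{\left(\frac{\sqrt{2} y}{2} \right)} - 16 y^{2} + 2 y + 2 \sqrt{2} \operatorname{atan}{\left(\frac{\sqrt{2} y}{2} \right)} - 32}{8 \left(y^{2} + 2\right)}.
Check: d/dy[- \frac{\sqrt{2} y^{2} \operatorname{atan}{\left(\frac{\sqrt{2} y}{2} \right)} - 16 y^{2} + 2 y + 2 \sqrt{2} \operatorname{atan}{\left(\frac{\sqrt{2} y}{2} \right)} - 32}{8 \left(y^{2} + 2\right)}] = - \frac{1}{y^{4} + 4 y^{2} + 4} = G'(y).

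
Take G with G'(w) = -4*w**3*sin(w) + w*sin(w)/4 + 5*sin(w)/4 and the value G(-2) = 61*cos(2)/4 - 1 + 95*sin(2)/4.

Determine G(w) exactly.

Integrate term by term and add the pieces.
A general antiderivative is 4*w**3*cos(w) - 12*w**2*sin(w) - 97*w*cos(w)/4 + 97*sin(w)/4 - 5*cos(w)/4 + C.
The condition gives C = 61*cos(2)/4 - 1 + 95*sin(2)/4 - (61*cos(2)/4 + 95*sin(2)/4) = -1.
So G(w) = 4*w**3*cos(w) - 12*w**2*sin(w) - 97*w*cos(w)/4 + 97*sin(w)/4 - 5*cos(w)/4 - 1.
Check: d/dw[4*w**3*cos(w) - 12*w**2*sin(w) - 97*w*cos(w)/4 + 97*sin(w)/4 - 5*cos(w)/4 - 1] = -4*w**3*sin(w) + w*sin(w)/4 + 5*sin(w)/4 = G'(w).

G(w) = 4*w**3*cos(w) - 12*w**2*sin(w) - 97*w*cos(w)/4 + 97*sin(w)/4 - 5*cos(w)/4 - 1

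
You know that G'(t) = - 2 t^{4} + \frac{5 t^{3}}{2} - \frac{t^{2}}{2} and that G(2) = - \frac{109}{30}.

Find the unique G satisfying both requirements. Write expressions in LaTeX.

G(t) = - \frac{2 t^{5}}{5} + \frac{5 t^{4}}{8} - \frac{t^{3}}{6} + \frac{1}{2}

The integrand splits into summands that can be handled one at a time.
A general antiderivative is - \frac{2 t^{5}}{5} + \frac{5 t^{4}}{8} - \frac{t^{3}}{6} + C.
The condition gives C = - \frac{109}{30} - (- \frac{62}{15}) = \frac{1}{2}.
So G(t) = - \frac{2 t^{5}}{5} + \frac{5 t^{4}}{8} - \frac{t^{3}}{6} + \frac{1}{2}.
Check: d/dt[- \frac{2 t^{5}}{5} + \frac{5 t^{4}}{8} - \frac{t^{3}}{6} + \frac{1}{2}] = - 2 t^{4} + \frac{5 t^{3}}{2} - \frac{t^{2}}{2} = G'(t).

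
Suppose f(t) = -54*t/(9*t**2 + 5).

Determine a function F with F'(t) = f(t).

The substitution u = 3*t**2 + 5/3 works: f is exactly (dF/du)*(du/dt) for that inner function.
Check: d/dt[-3*log(3*t**2 + 5/3)] = -54*t/(9*t**2 + 5) = f(t).

An antiderivative is F(t) = -3*log(3*t**2 + 5/3).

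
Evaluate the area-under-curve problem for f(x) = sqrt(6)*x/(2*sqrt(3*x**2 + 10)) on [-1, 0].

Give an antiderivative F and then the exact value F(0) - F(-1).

f matches the chain-rule pattern g'(h)*h' with inner function h(x) = x**2/2 + 5/3; substituting u = h(x) collapses the integral.
F(x) = sqrt(6)*sqrt(3*x**2 + 10)/6 is an antiderivative of f.
Check: d/dx[sqrt(6)*sqrt(3*x**2 + 10)/6] = sqrt(6)*x/(2*sqrt(3*x**2 + 10)) = f(x).
F(0) = sqrt(15)/3; F(-1) = sqrt(78)/6.
Integral = F(0) - F(-1) = -sqrt(78)/6 + sqrt(15)/3.

Antiderivative: F(x) = sqrt(6)*sqrt(3*x**2 + 10)/6; value = -sqrt(78)/6 + sqrt(15)/3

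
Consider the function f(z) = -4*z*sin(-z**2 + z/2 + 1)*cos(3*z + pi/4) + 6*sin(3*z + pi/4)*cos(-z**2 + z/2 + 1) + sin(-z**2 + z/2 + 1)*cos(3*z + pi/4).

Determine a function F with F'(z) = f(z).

An antiderivative is F(z) = -2*cos(3*z + pi/4)*cos(-z**2 + z/2 + 1).

Recognize the product-rule pattern: f = u'v + uv' with u = -2*cos(3*z + pi/4), v = cos(-z**2 + z/2 + 1), so integration by parts undoes it.
Check: d/dz[-2*cos(3*z + pi/4)*cos(-z**2 + z/2 + 1)] = -4*z*sin(-z**2 + z/2 + 1)*cos(3*z + pi/4) + 6*sin(3*z + pi/4)*cos(-z**2 + z/2 + 1) + sin(-z**2 + z/2 + 1)*cos(3*z + pi/4) = f(z).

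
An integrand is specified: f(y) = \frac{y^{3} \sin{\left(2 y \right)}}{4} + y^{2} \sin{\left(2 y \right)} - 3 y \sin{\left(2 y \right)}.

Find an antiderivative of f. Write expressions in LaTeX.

An antiderivative is F(y) = - \frac{y^{3} \cos{\left(2 y \right)}}{8} + \frac{3 y^{2} \sin{\left(2 y \right)}}{16} - \frac{y^{2} \cos{\left(2 y \right)}}{2} + \frac{y \sin{\left(2 y \right)}}{2} + \frac{27 y \cos{\left(2 y \right)}}{16} - \frac{27 \sin{\left(2 y \right)}}{32} + \frac{\cos{\left(2 y \right)}}{4}.

Integrate term by term and add the pieces.
Check: d/dy[- \frac{y^{3} \cos{\left(2 y \right)}}{8} + \frac{3 y^{2} \sin{\left(2 y \right)}}{16} - \frac{y^{2} \cos{\left(2 y \right)}}{2} + \frac{y \sin{\left(2 y \right)}}{2} + \frac{27 y \cos{\left(2 y \right)}}{16} - \frac{27 \sin{\left(2 y \right)}}{32} + \frac{\cos{\left(2 y \right)}}{4}] = \frac{y^{3} \sin{\left(2 y \right)}}{4} + y^{2} \sin{\left(2 y \right)} - 3 y \sin{\left(2 y \right)} = f(y).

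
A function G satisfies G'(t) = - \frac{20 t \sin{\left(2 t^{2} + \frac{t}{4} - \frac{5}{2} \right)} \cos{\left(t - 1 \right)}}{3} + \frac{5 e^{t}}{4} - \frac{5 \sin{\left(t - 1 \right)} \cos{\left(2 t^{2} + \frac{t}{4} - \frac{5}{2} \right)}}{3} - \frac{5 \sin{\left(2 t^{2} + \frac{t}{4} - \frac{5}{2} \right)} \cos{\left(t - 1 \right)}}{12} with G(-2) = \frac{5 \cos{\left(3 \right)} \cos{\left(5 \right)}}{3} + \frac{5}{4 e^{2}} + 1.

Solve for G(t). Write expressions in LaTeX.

G(t) = \frac{5 e^{t}}{4} + \frac{5 \cos{\left(t - 1 \right)} \cos{\left(2 t^{2} + \frac{t}{4} - \frac{5}{2} \right)}}{3} + 1

Integrate term by term and add the pieces.
A general antiderivative is \frac{5 e^{t}}{4} + \frac{5 \cos{\left(t - 1 \right)} \cos{\left(2 t^{2} + \frac{t}{4} - \frac{5}{2} \right)}}{3} + C.
The condition gives C = \frac{5 \cos{\left(3 \right)} \cos{\left(5 \right)}}{3} + \frac{5}{4 e^{2}} + 1 - (\frac{5 \cos{\left(3 \right)} \cos{\left(5 \right)}}{3} + \frac{5}{4 e^{2}}) = 1.
So G(t) = \frac{5 e^{t}}{4} + \frac{5 \cos{\left(t - 1 \right)} \cos{\left(2 t^{2} + \frac{t}{4} - \frac{5}{2} \right)}}{3} + 1.
Check: d/dt[\frac{5 e^{t}}{4} + \frac{5 \cos{\left(t - 1 \right)} \cos{\left(2 t^{2} + \frac{t}{4} - \frac{5}{2} \right)}}{3} + 1] = - \frac{20 t \sin{\left(2 t^{2} + \frac{t}{4} - \frac{5}{2} \right)} \cos{\left(t - 1 \right)}}{3} + \frac{5 e^{t}}{4} - \frac{5 \sin{\left(t - 1 \right)} \cos{\left(2 t^{2} + \frac{t}{4} - \frac{5}{2} \right)}}{3} - \frac{5 \sin{\left(2 t^{2} + \frac{t}{4} - \frac{5}{2} \right)} \cos{\left(t - 1 \right)}}{12} = G'(t).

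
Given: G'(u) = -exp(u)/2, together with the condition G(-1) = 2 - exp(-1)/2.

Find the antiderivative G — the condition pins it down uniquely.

G(u) = (4 - exp(u))/2

A candidate passes only if d/du[G] lands on the given G'(u) exactly.
A general antiderivative is -exp(u)/2 + C.
The condition gives C = 2 - exp(-1)/2 - (-exp(-1)/2) = 2.
So G(u) = (4 - exp(u))/2.
Check: d/du[(4 - exp(u))/2] = -exp(u)/2 = G'(u).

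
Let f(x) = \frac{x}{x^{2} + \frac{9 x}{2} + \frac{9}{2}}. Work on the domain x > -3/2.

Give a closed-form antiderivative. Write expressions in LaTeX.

An antiderivative is F(x) = - \log{\left(x + \frac{3}{2} \right)} + 2 \log{\left(x + 3 \right)}.

Factor the denominator (\left(x + 3\right) \left(2 x + 3\right)) and decompose: f = - \frac{2}{2 x + 3} + \frac{2}{x + 3}; each piece integrates to a log, atan, or power term.
Check: d/dx[- \log{\left(x + \frac{3}{2} \right)} + 2 \log{\left(x + 3 \right)}] = \frac{2 x}{2 x^{2} + 9 x + 9}, which equals f(x).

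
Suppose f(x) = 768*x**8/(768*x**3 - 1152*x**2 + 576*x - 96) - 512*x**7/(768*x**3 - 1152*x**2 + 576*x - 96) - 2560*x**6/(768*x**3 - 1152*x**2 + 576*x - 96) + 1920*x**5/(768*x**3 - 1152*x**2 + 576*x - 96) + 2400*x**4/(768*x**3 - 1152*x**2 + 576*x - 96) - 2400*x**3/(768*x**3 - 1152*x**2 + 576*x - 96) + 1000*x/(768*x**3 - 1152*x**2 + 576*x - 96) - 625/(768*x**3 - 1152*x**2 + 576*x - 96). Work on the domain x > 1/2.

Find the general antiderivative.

Recognize the product-rule pattern: f = u'v + uv' with u = 2/(3*(2*x - 1)**2), v = (x**2 - 5/4)**4, so integration by parts undoes it.
Check: d/dx[(4*x**2 - 5)**4/(384*(2*x - 1)**2)] = (768*x**8 - 512*x**7 - 2560*x**6 + 1920*x**5 + 2400*x**4 - 2400*x**3 + 1000*x - 625)/(768*x**3 - 1152*x**2 + 576*x - 96), which equals f(x).

F(x) = (4*x**2 - 5)**4/(384*(2*x - 1)**2) + C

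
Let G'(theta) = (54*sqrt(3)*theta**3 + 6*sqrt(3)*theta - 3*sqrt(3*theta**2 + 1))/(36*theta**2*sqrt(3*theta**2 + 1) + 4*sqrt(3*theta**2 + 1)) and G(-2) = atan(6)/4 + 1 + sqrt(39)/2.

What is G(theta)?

For G(theta) to be correct, d/dtheta[G] must agree with the stated G'(theta) identically.
A general antiderivative is 3*sqrt(theta**2 + 1/3)/2 - atan(3*theta)/4 + C.
The condition gives C = atan(6)/4 + 1 + sqrt(39)/2 - (atan(6)/4 + sqrt(39)/2) = 1.
So G(theta) = 3*sqrt(theta**2 + 1/3)/2 - atan(3*theta)/4 + 1.
Check: d/dtheta[3*sqrt(theta**2 + 1/3)/2 - atan(3*theta)/4 + 1] = (54*sqrt(3)*theta**3 + 6*sqrt(3)*theta - 3*sqrt(3*theta**2 + 1))/(36*theta**2*sqrt(3*theta**2 + 1) + 4*sqrt(3*theta**2 + 1)) = G'(theta).

G(theta) = 3*sqrt(theta**2 + 1/3)/2 - atan(3*theta)/4 + 1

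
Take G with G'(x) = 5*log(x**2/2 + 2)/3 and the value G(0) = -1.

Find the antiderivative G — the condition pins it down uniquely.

A candidate passes only if d/dx[G] lands on the given G'(x) exactly.
A general antiderivative is 5*x*log(x**2/2 + 2)/3 - 10*x/3 + 20*atan(x/2)/3 + C.
The condition gives C = -1 - (0) = -1.
So G(x) = (5*x*log(x**2/2 + 2) - 10*x + 20*atan(x/2) - 3)/3.
Check: d/dx[(5*x*log(x**2/2 + 2) - 10*x + 20*atan(x/2) - 3)/3] = 5*log(x**2/2 + 2)/3 = G'(x).

G(x) = (5*x*log(x**2/2 + 2) - 10*x + 20*atan(x/2) - 3)/3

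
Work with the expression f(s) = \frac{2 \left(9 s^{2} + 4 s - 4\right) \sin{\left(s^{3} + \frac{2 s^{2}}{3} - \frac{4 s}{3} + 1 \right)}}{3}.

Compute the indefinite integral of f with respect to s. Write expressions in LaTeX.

The substitution u = s^{3} + \frac{2 s^{2}}{3} - \frac{4 s}{3} + 1 works: f is exactly (dF/du)*(du/ds) for that inner function.
Check: d/ds[- 2 \cos{\left(s^{3} + \frac{2 s^{2}}{3} - \frac{4 s}{3} + 1 \right)}] = 6 s^{2} \sin{\left(s^{3} + \frac{2 s^{2}}{3} - \frac{4 s}{3} + 1 \right)} + \frac{8 s \sin{\left(s^{3} + \frac{2 s^{2}}{3} - \frac{4 s}{3} + 1 \right)}}{3} - \frac{8 \sin{\left(s^{3} + \frac{2 s^{2}}{3} - \frac{4 s}{3} + 1 \right)}}{3}, which equals f(s).

F(s) = - 2 \cos{\left(s^{3} + \frac{2 s^{2}}{3} - \frac{4 s}{3} + 1 \right)} + C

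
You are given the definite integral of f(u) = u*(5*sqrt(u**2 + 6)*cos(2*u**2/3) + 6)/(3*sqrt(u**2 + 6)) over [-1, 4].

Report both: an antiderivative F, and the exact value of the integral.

For F(u) to be correct the identity F'(u) - f(u) = 0 must hold.
F(u) = (8*sqrt(u**2 + 6) + 5*sin(2*u**2/3))/4 is an antiderivative of f.
Check: d/du[(8*sqrt(u**2 + 6) + 5*sin(2*u**2/3))/4] = (5*u*sqrt(u**2 + 6)*cos(2*u**2/3) + 6*u)/(3*sqrt(u**2 + 6)), which equals f(u).
F(4) = 5*sin(32/3)/4 + 2*sqrt(22); F(-1) = 5*sin(2/3)/4 + 2*sqrt(7).
Integral = F(4) - F(-1) = -2*sqrt(7) + 5*sin(32/3)/4 - 5*sin(2/3)/4 + 2*sqrt(22).

Antiderivative: F(u) = (8*sqrt(u**2 + 6) + 5*sin(2*u**2/3))/4; value = -2*sqrt(7) + 5*sin(32/3)/4 - 5*sin(2/3)/4 + 2*sqrt(22)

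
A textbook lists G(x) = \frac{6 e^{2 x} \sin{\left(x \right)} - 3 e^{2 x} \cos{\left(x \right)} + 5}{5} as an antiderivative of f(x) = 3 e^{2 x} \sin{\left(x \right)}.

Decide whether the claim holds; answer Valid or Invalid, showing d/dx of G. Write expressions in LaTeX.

Valid - the claim checks out under differentiation.

d/dx[G] = 3 e^{2 x} \sin{\left(x \right)}
This equals f(x) exactly, so the claim holds.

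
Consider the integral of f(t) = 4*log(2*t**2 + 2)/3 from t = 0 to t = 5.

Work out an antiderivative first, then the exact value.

For F(t) to be correct the identity F'(t) - f(t) = 0 must hold.
F(t) = 4*t*log(2*t**2 + 2)/3 - 8*t/3 + 8*atan(t)/3 is an antiderivative of f.
Check: d/dt[4*t*log(2*t**2 + 2)/3 - 8*t/3 + 8*atan(t)/3] = 4*log(t**2 + 1)/3 + 4*log(2)/3, which equals f(t).
F(5) = -40/3 + 8*atan(5)/3 + 20*log(52)/3; F(0) = 0.
Integral = F(5) - F(0) = -40/3 + 8*atan(5)/3 + 20*log(52)/3.

Antiderivative: F(t) = 4*t*log(2*t**2 + 2)/3 - 8*t/3 + 8*atan(t)/3; value = -40/3 + 8*atan(5)/3 + 20*log(52)/3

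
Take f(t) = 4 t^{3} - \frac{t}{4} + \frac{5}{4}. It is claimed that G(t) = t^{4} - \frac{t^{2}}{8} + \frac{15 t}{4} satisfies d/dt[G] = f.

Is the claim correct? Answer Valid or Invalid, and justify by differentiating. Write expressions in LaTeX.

Invalid: d/dt[G] - f = \frac{5}{2}, which is not 0.

d/dt[G] = 4 t^{3} - \frac{t}{4} + \frac{15}{4}
d/dt[G] - f(t) = \frac{5}{2} != 0.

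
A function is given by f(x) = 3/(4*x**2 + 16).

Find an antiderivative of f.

A first test for any F(x): its x-derivative must equal f(x) identically.
Check: d/dx[3*atan(x/2)/8] = 3/(4*x**2 + 16) = f(x).

An antiderivative is F(x) = 3*atan(x/2)/8.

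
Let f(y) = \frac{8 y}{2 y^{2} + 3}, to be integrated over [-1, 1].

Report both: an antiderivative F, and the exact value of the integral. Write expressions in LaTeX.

The substitution u = 2 y^{2} + 3 works: f is exactly (dF/du)*(du/dy) for that inner function.
F(y) = 2 \log{\left(2 y^{2} + 3 \right)} is an antiderivative of f.
Check: d/dy[2 \log{\left(2 y^{2} + 3 \right)}] = \frac{8 y}{2 y^{2} + 3} = f(y).
F(1) = 2 \log{\left(5 \right)}; F(-1) = 2 \log{\left(5 \right)}.
Integral = F(1) - F(-1) = 0.

Antiderivative: F(y) = 2 \log{\left(2 y^{2} + 3 \right)}; value = 0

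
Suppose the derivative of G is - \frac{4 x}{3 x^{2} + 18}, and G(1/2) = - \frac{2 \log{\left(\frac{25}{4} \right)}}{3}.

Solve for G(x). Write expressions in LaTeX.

The substitution u = x^{2} + 6 works: G'(x) is exactly (dG/du)*(du/dx) for that inner function.
A general antiderivative is - \frac{2 \log{\left(x^{2} + 6 \right)}}{3} + C.
The condition gives C = - \frac{2 \log{\left(\frac{25}{4} \right)}}{3} - (- \frac{2 \log{\left(\frac{25}{4} \right)}}{3}) = 0.
So G(x) = - \frac{2 \log{\left(x^{2} + 6 \right)}}{3}.
Check: d/dx[- \frac{2 \log{\left(x^{2} + 6 \right)}}{3}] = - \frac{4 x}{3 x^{2} + 18} = G'(x).

G(x) = - \frac{2 \log{\left(x^{2} + 6 \right)}}{3}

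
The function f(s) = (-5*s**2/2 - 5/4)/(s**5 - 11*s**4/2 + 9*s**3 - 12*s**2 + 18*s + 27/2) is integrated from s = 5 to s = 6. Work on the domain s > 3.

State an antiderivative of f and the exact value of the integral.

Antiderivative: F(s) = 205*log(s - 3)/2352 - 30*log(s + 1/2)/637 - 25*log(s**2 + 3)/1248 + 175*sqrt(3)*atan(sqrt(3)*s/3)/1872 + 95/(168*s - 504); value = -175*sqrt(3)*atan(5*sqrt(3)/3)/1872 - 95/1008 - 30*log(13/2)/637 - 25*log(39)/1248 - 205*log(2)/2352 + 25*log(28)/1248 + 30*log(11/2)/637 + 205*log(3)/2352 + 175*sqrt(3)*atan(2*sqrt(3))/1872

Factor the denominator (2*(s - 3)**2*(2*s + 1)*(s**2 + 3)) and decompose: f = -25*(s - 7)/(624*(s**2 + 3)) - 60/(637*(2*s + 1)) + 205/(2352*(s - 3)) - 95/(168*(s - 3)**2); each piece integrates to a log, atan, or power term.
F(s) = 205*log(s - 3)/2352 - 30*log(s + 1/2)/637 - 25*log(s**2 + 3)/1248 + 175*sqrt(3)*atan(sqrt(3)*s/3)/1872 + 95/(168*s - 504) is an antiderivative of f.
Check: d/ds[205*log(s - 3)/2352 - 30*log(s + 1/2)/637 - 25*log(s**2 + 3)/1248 + 175*sqrt(3)*atan(sqrt(3)*s/3)/1872 + 95/(168*s - 504)] = (-10*s**2 - 5)/(4*s**5 - 22*s**4 + 36*s**3 - 48*s**2 + 72*s + 54), which equals f(s).
F(6) = -30*log(13/2)/637 - 25*log(39)/1248 + 205*log(3)/2352 + 95/504 + 175*sqrt(3)*atan(2*sqrt(3))/1872; F(5) = -30*log(11/2)/637 - 25*log(28)/1248 + 205*log(2)/2352 + 175*sqrt(3)*atan(5*sqrt(3)/3)/1872 + 95/336.
Integral = F(6) - F(5) = -175*sqrt(3)*atan(5*sqrt(3)/3)/1872 - 95/1008 - 30*log(13/2)/637 - 25*log(39)/1248 - 205*log(2)/2352 + 25*log(28)/1248 + 30*log(11/2)/637 + 205*log(3)/2352 + 175*sqrt(3)*atan(2*sqrt(3))/1872.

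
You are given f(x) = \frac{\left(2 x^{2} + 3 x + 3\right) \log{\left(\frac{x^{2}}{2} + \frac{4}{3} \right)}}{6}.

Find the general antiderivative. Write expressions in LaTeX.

F(x) = \frac{- 24 x^{3} - 81 x^{2} + 9 x \left(4 x^{2} + 9 x + 18\right) \log{\left(\frac{x^{2}}{2} + \frac{4}{3} \right)} - 132 x + 216 \log{\left(x^{2} + \frac{8}{3} \right)} + 88 \sqrt{6} \operatorname{atan}{\left(\frac{\sqrt{6} x}{4} \right)}}{324} + C

Differentiate the proposed F(x) back; it has to land on f(x) exactly.
Check: d/dx[\frac{- 24 x^{3} - 81 x^{2} + 9 x \left(4 x^{2} + 9 x + 18\right) \log{\left(\frac{x^{2}}{2} + \frac{4}{3} \right)} - 132 x + 216 \log{\left(x^{2} + \frac{8}{3} \right)} + 88 \sqrt{6} \operatorname{atan}{\left(\frac{\sqrt{6} x}{4} \right)}}{324}] = \frac{x^{2} \log{\left(3 x^{2} + 8 \right)}}{3} - \frac{x^{2} \log{\left(6 \right)}}{3} + \frac{x \log{\left(3 x^{2} + 8 \right)}}{2} - \frac{x \log{\left(6 \right)}}{2} + \frac{\log{\left(3 x^{2} + 8 \right)}}{2} - \frac{\log{\left(6 \right)}}{2}, which equals f(x).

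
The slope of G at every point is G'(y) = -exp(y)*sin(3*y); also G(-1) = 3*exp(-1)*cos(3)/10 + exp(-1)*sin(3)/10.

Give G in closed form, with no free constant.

Check a candidate G(y) by differentiating: d/dy[G] must match the given G'(y).
A general antiderivative is -exp(y)*sin(3*y)/10 + 3*exp(y)*cos(3*y)/10 + C.
The condition gives C = 3*exp(-1)*cos(3)/10 + exp(-1)*sin(3)/10 - (3*exp(-1)*cos(3)/10 + exp(-1)*sin(3)/10) = 0.
So G(y) = -exp(y)*sin(3*y)/10 + 3*exp(y)*cos(3*y)/10.
Check: d/dy[-exp(y)*sin(3*y)/10 + 3*exp(y)*cos(3*y)/10] = -exp(y)*sin(3*y) = G'(y).

G(y) = -exp(y)*sin(3*y)/10 + 3*exp(y)*cos(3*y)/10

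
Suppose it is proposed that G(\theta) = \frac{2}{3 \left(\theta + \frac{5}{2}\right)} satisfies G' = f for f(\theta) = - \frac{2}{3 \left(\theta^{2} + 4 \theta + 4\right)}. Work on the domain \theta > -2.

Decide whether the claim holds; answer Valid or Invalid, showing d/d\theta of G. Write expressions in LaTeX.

Invalid: d/d\theta[G] - f = \frac{8 \theta + 18}{12 \theta^{4} + 108 \theta^{3} + 363 \theta^{2} + 540 \theta + 300}, which is not 0.

d/d\theta[G] = - \frac{8}{12 \theta^{2} + 60 \theta + 75}
d/d\theta[G] - f(\theta) = \frac{8 \theta + 18}{12 \theta^{4} + 108 \theta^{3} + 363 \theta^{2} + 540 \theta + 300} != 0.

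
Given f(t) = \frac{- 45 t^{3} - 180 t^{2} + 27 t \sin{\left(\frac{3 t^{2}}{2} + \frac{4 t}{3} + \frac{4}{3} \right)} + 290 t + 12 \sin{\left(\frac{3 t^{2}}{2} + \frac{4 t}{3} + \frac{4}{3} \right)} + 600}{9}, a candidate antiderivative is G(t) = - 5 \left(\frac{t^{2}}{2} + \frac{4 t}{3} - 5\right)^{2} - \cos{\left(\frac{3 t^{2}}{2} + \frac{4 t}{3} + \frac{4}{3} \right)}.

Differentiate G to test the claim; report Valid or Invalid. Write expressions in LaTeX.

Valid. The derivative of G reproduces f.

d/dt[G] = - 5 t^{3} - 20 t^{2} + 3 t \sin{\left(\frac{3 t^{2}}{2} + \frac{4 t}{3} + \frac{4}{3} \right)} + \frac{290 t}{9} + \frac{4 \sin{\left(\frac{3 t^{2}}{2} + \frac{4 t}{3} + \frac{4}{3} \right)}}{3} + \frac{200}{3}
This equals f(t) exactly, so the claim holds.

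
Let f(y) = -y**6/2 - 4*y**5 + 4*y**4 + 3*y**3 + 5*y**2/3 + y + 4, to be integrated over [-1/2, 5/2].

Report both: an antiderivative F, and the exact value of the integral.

Antiderivative: F(y) = -y**7/14 - 2*y**6/3 + 4*y**5/5 + 3*y**4/4 + 5*y**3/9 + y**2/2 + 4*y; value = -336883/4480

The integrand splits into summands that can be handled one at a time.
F(y) = -y**7/14 - 2*y**6/3 + 4*y**5/5 + 3*y**4/4 + 5*y**3/9 + y**2/2 + 4*y is an antiderivative of f.
Check: d/dy[-y**7/14 - 2*y**6/3 + 4*y**5/5 + 3*y**4/4 + 5*y**3/9 + y**2/2 + 4*y] = -y**6/2 - 4*y**5 + 4*y**4 + 3*y**3 + 5*y**2/3 + y + 4 = f(y).
F(5/2) = -1243945/16128; F(-1/2) = -155831/80640.
Integral = F(5/2) - F(-1/2) = -336883/4480.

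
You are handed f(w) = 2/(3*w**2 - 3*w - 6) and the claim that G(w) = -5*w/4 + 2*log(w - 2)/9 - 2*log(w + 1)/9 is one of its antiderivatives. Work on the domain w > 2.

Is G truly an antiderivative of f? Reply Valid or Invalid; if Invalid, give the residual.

Invalid: d/dw[G] - f = -5/4, which is not 0.

d/dw[G] = (-15*w**2 + 15*w + 38)/(12*w**2 - 12*w - 24)
d/dw[G] - f(w) = -5/4 != 0.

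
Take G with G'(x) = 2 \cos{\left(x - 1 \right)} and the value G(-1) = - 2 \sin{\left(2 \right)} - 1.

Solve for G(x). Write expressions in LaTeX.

G(x) = 2 \sin{\left(x - 1 \right)} - 1

Check a candidate G(x) by differentiating: d/dx[G] must match the given G'(x).
A general antiderivative is 2 \sin{\left(x - 1 \right)} + C.
The condition gives C = - 2 \sin{\left(2 \right)} - 1 - (- 2 \sin{\left(2 \right)}) = -1.
So G(x) = 2 \sin{\left(x - 1 \right)} - 1.
Check: d/dx[2 \sin{\left(x - 1 \right)} - 1] = 2 \cos{\left(x - 1 \right)} = G'(x).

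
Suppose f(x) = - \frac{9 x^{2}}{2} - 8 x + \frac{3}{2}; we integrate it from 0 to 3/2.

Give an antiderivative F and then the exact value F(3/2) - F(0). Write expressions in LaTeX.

Antiderivative: F(x) = - \frac{3 x^{3}}{2} - 4 x^{2} + \frac{3 x}{2}; value = - \frac{189}{16}

The integrand splits into summands that can be handled one at a time.
F(x) = - \frac{3 x^{3}}{2} - 4 x^{2} + \frac{3 x}{2} is an antiderivative of f.
Check: d/dx[- \frac{3 x^{3}}{2} - 4 x^{2} + \frac{3 x}{2}] = - \frac{9 x^{2}}{2} - 8 x + \frac{3}{2} = f(x).
F(3/2) = - \frac{189}{16}; F(0) = 0.
Integral = F(3/2) - F(0) = - \frac{189}{16}.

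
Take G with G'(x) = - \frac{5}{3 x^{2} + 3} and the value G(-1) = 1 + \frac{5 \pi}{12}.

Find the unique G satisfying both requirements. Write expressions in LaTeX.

A first test for any G(x): its x-derivative must equal the given G'(x).
A general antiderivative is - \frac{5 \operatorname{atan}{\left(x \right)}}{3} + C.
The condition gives C = 1 + \frac{5 \pi}{12} - (\frac{5 \pi}{12}) = 1.
So G(x) = 1 - \frac{5 \operatorname{atan}{\left(x \right)}}{3}.
Check: d/dx[1 - \frac{5 \operatorname{atan}{\left(x \right)}}{3}] = - \frac{5}{3 x^{2} + 3} = G'(x).

G(x) = 1 - \frac{5 \operatorname{atan}{\left(x \right)}}{3}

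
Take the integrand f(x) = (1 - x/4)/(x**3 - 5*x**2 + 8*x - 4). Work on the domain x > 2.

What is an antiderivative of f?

An antiderivative is F(x) = (-3*x*log(x - 2) + 3*x*log(x - 1) + 6*log(x - 2) - 6*log(x - 1) - 2)/(4*(x - 2)).

The denominator factors as 4*(x - 2)**2*(x - 1); partial fractions split f into directly integrable pieces: 3/(4*(x - 1)) - 3/(4*(x - 2)) + 1/(2*(x - 2)**2).
Check: d/dx[(-3*x*log(x - 2) + 3*x*log(x - 1) + 6*log(x - 2) - 6*log(x - 1) - 2)/(4*(x - 2))] = (4 - x)/(4*x**3 - 20*x**2 + 32*x - 16), which equals f(x).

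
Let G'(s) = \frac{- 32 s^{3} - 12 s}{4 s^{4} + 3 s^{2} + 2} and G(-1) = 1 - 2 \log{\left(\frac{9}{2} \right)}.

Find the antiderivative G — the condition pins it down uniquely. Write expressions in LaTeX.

G(s) = 1 - 2 \log{\left(2 s^{4} + \frac{3 s^{2}}{2} + 1 \right)}

The substitution u = 2 s^{4} + \frac{3 s^{2}}{2} + 1 works: G'(s) is exactly (dG/du)*(du/ds) for that inner function.
A general antiderivative is - 2 \log{\left(2 s^{4} + \frac{3 s^{2}}{2} + 1 \right)} + C.
The condition gives C = 1 - 2 \log{\left(\frac{9}{2} \right)} - (- 2 \log{\left(\frac{9}{2} \right)}) = 1.
So G(s) = 1 - 2 \log{\left(2 s^{4} + \frac{3 s^{2}}{2} + 1 \right)}.
Check: d/ds[1 - 2 \log{\left(2 s^{4} + \frac{3 s^{2}}{2} + 1 \right)}] = \frac{- 32 s^{3} - 12 s}{4 s^{4} + 3 s^{2} + 2} = G'(s).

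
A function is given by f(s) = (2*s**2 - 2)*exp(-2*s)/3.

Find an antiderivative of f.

An antiderivative is F(s) = (-2*s**2 - 2*s + 1)*exp(-2*s)/6.

Recognize the product-rule pattern: f = u'v + uv' with u = -s**2/3 - s/3 + 1/6, v = exp(-2*s), so integration by parts undoes it.
Check: d/ds[(-2*s**2 - 2*s + 1)*exp(-2*s)/6] = (2*s**2 - 2)*exp(-2*s)/3 = f(s).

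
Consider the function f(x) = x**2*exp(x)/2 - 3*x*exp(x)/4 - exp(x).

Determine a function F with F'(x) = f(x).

An antiderivative is F(x) = (2*x**2 - 7*x + 3)*exp(x)/4.

f has the shape u'v + uv' for u = x**2/2 - 7*x/4 + 3/4 and v = exp(x) — it is the derivative of the product u*v.
Check: d/dx[(2*x**2 - 7*x + 3)*exp(x)/4] = x**2*exp(x)/2 - 3*x*exp(x)/4 - exp(x) = f(x).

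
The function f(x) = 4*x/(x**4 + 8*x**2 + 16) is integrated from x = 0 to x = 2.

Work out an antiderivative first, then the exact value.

f matches the chain-rule pattern g'(h)*h' with inner function h(x) = x**2/2 + 2; substituting u = h(x) collapses the integral.
F(x) = -2/(x**2 + 4) is an antiderivative of f.
Check: d/dx[-2/(x**2 + 4)] = 4*x/(x**4 + 8*x**2 + 16) = f(x).
F(2) = -1/4; F(0) = -1/2.
Integral = F(2) - F(0) = 1/4.

Antiderivative: F(x) = -2/(x**2 + 4); value = 1/4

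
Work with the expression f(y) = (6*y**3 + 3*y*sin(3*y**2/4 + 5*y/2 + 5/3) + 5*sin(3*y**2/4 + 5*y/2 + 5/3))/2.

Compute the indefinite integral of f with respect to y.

A candidate is checked by its d/dy: the result must match f(y).
Check: d/dy[3*y**4/4 - cos(3*y**2/4 + 5*y/2 + 5/3)] = 3*y**3 + 3*y*sin(3*y**2/4 + 5*y/2 + 5/3)/2 + 5*sin(3*y**2/4 + 5*y/2 + 5/3)/2, which equals f(y).

F(y) = 3*y**4/4 - cos(3*y**2/4 + 5*y/2 + 5/3) + C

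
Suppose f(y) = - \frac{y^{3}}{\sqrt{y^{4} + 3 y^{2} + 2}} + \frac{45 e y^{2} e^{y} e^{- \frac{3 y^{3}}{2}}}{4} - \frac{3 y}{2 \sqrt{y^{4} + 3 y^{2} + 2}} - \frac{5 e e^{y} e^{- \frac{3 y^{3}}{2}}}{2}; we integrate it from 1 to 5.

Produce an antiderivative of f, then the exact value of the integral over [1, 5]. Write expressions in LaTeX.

Antiderivative: F(y) = - \frac{\sqrt{y^{4} + 3 y^{2} + 2} + 5 e e^{y} e^{- \frac{3 y^{3}}{2}}}{2}; value = - \frac{3 \sqrt{78}}{2} - \frac{5}{2 e^{\frac{363}{2}}} + \frac{\sqrt{6}}{2} + \frac{5 e^{\frac{1}{2}}}{2}

Integrate term by term and add the pieces.
F(y) = - \frac{\sqrt{y^{4} + 3 y^{2} + 2} + 5 e e^{y} e^{- \frac{3 y^{3}}{2}}}{2} is an antiderivative of f.
Check: d/dy[- \frac{\sqrt{y^{4} + 3 y^{2} + 2} + 5 e e^{y} e^{- \frac{3 y^{3}}{2}}}{2}] = \frac{\left(- 4 y^{3} e^{\frac{3 y^{3}}{2}} + 45 e y^{2} \sqrt{y^{4} + 3 y^{2} + 2} e^{y} - 6 y e^{\frac{3 y^{3}}{2}} - 10 e \sqrt{y^{4} + 3 y^{2} + 2} e^{y}\right) e^{- \frac{3 y^{3}}{2}}}{4 \sqrt{y^{4} + 3 y^{2} + 2}}, which equals f(y).
F(5) = - \frac{3 \sqrt{78}}{2} - \frac{5}{2 e^{\frac{363}{2}}}; F(1) = - \frac{5 e^{\frac{1}{2}}}{2} - \frac{\sqrt{6}}{2}.
Integral = F(5) - F(1) = - \frac{3 \sqrt{78}}{2} - \frac{5}{2 e^{\frac{363}{2}}} + \frac{\sqrt{6}}{2} + \frac{5 e^{\frac{1}{2}}}{2}.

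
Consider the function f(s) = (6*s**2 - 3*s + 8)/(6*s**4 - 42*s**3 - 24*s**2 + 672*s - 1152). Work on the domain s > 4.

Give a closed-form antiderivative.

Factor the denominator (6*(s - 4)**2*(s - 3)*(s + 4)) and decompose: f = -29/(672*(s + 4)) + 53/(42*(s - 3)) - 39/(32*(s - 4)) + 23/(12*(s - 4)**2); each piece integrates to a log, atan, or power term.
Check: d/ds[(-819*(s - 4)*log(s - 4) + 848*(s - 4)*log(s - 3) - 29*(s - 4)*log(s + 4) - 1288)/(672*(s - 4))] = (6*s**2 - 3*s + 8)/(6*s**4 - 42*s**3 - 24*s**2 + 672*s - 1152) = f(s).

An antiderivative is F(s) = (-819*(s - 4)*log(s - 4) + 848*(s - 4)*log(s - 3) - 29*(s - 4)*log(s + 4) - 1288)/(672*(s - 4)).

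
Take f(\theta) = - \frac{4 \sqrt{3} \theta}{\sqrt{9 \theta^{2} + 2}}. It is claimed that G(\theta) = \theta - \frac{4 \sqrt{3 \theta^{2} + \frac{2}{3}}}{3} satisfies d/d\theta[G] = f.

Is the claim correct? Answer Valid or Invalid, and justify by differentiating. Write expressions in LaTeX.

Invalid: d/d\theta[G] - f = 1, which is not 0.

d/d\theta[G] = \frac{- 4 \sqrt{3} \theta + \sqrt{9 \theta^{2} + 2}}{\sqrt{9 \theta^{2} + 2}}
d/d\theta[G] - f(\theta) = 1 != 0.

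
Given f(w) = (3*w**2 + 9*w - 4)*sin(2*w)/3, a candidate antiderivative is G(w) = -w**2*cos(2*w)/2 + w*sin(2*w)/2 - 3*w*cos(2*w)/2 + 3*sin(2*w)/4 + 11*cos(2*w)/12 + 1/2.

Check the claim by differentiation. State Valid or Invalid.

Valid - differentiating G returns exactly f.

d/dw[G] = w**2*sin(2*w) + 3*w*sin(2*w) - 4*sin(2*w)/3
This equals f(w) exactly, so the claim holds.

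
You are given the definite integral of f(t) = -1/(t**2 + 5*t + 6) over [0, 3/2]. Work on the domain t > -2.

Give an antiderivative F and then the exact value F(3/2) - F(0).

The denominator factors as (t + 2)*(t + 3); partial fractions split f into directly integrable pieces: 1/(t + 3) - 1/(t + 2).
F(t) = -log(t + 2) + log(t + 3) is an antiderivative of f.
Check: d/dt[-log(t + 2) + log(t + 3)] = -1/(t**2 + 5*t + 6) = f(t).
F(3/2) = -log(7/2) + log(9/2); F(0) = -log(2) + log(3).
Integral = F(3/2) - F(0) = -log(7/2) - log(3) + log(2) + log(9/2).

Antiderivative: F(t) = -log(t + 2) + log(t + 3); value = -log(7/2) - log(3) + log(2) + log(9/2)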